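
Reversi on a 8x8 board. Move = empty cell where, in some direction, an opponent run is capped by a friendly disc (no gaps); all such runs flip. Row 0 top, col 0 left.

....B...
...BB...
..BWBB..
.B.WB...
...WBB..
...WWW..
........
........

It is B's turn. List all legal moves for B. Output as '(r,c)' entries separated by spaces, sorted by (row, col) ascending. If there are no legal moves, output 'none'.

Answer: (1,2) (3,2) (4,2) (5,2) (6,2) (6,3) (6,4) (6,5) (6,6)

Derivation:
(1,2): flips 1 -> legal
(3,2): flips 2 -> legal
(4,2): flips 2 -> legal
(4,6): no bracket -> illegal
(5,2): flips 1 -> legal
(5,6): no bracket -> illegal
(6,2): flips 1 -> legal
(6,3): flips 5 -> legal
(6,4): flips 1 -> legal
(6,5): flips 1 -> legal
(6,6): flips 1 -> legal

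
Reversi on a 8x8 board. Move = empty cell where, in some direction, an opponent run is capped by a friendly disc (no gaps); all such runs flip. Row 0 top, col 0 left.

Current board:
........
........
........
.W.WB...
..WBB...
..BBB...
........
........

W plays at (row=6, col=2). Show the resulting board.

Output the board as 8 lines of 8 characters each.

Answer: ........
........
........
.W.WB...
..WBB...
..WBB...
..W.....
........

Derivation:
Place W at (6,2); scan 8 dirs for brackets.
Dir NW: first cell '.' (not opp) -> no flip
Dir N: opp run (5,2) capped by W -> flip
Dir NE: opp run (5,3) (4,4), next='.' -> no flip
Dir W: first cell '.' (not opp) -> no flip
Dir E: first cell '.' (not opp) -> no flip
Dir SW: first cell '.' (not opp) -> no flip
Dir S: first cell '.' (not opp) -> no flip
Dir SE: first cell '.' (not opp) -> no flip
All flips: (5,2)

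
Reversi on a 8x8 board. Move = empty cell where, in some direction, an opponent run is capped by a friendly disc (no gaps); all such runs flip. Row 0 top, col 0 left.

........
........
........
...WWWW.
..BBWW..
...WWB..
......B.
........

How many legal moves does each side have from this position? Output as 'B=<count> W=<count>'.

Answer: B=9 W=8

Derivation:
-- B to move --
(2,2): flips 2 -> legal
(2,3): flips 1 -> legal
(2,4): flips 1 -> legal
(2,5): flips 3 -> legal
(2,6): no bracket -> illegal
(2,7): no bracket -> illegal
(3,2): no bracket -> illegal
(3,7): no bracket -> illegal
(4,6): flips 2 -> legal
(4,7): no bracket -> illegal
(5,2): flips 2 -> legal
(5,6): no bracket -> illegal
(6,2): no bracket -> illegal
(6,3): flips 1 -> legal
(6,4): flips 1 -> legal
(6,5): flips 1 -> legal
B mobility = 9
-- W to move --
(3,1): flips 1 -> legal
(3,2): flips 1 -> legal
(4,1): flips 2 -> legal
(4,6): no bracket -> illegal
(5,1): flips 1 -> legal
(5,2): flips 1 -> legal
(5,6): flips 1 -> legal
(5,7): no bracket -> illegal
(6,4): no bracket -> illegal
(6,5): flips 1 -> legal
(6,7): no bracket -> illegal
(7,5): no bracket -> illegal
(7,6): no bracket -> illegal
(7,7): flips 2 -> legal
W mobility = 8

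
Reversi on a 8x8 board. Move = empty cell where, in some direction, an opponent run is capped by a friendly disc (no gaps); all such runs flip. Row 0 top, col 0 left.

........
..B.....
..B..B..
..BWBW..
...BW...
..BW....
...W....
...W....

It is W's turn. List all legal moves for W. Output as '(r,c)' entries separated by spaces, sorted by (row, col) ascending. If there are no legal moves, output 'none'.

Answer: (1,1) (1,5) (2,4) (3,1) (4,1) (4,2) (5,1)

Derivation:
(0,1): no bracket -> illegal
(0,2): no bracket -> illegal
(0,3): no bracket -> illegal
(1,1): flips 1 -> legal
(1,3): no bracket -> illegal
(1,4): no bracket -> illegal
(1,5): flips 1 -> legal
(1,6): no bracket -> illegal
(2,1): no bracket -> illegal
(2,3): no bracket -> illegal
(2,4): flips 1 -> legal
(2,6): no bracket -> illegal
(3,1): flips 1 -> legal
(3,6): no bracket -> illegal
(4,1): flips 1 -> legal
(4,2): flips 1 -> legal
(4,5): no bracket -> illegal
(5,1): flips 1 -> legal
(5,4): no bracket -> illegal
(6,1): no bracket -> illegal
(6,2): no bracket -> illegal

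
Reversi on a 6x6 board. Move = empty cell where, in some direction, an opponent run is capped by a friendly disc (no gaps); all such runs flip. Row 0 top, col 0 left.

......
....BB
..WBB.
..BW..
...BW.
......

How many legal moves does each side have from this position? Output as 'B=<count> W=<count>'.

-- B to move --
(1,1): no bracket -> illegal
(1,2): flips 1 -> legal
(1,3): no bracket -> illegal
(2,1): flips 1 -> legal
(3,1): no bracket -> illegal
(3,4): flips 1 -> legal
(3,5): no bracket -> illegal
(4,2): flips 1 -> legal
(4,5): flips 1 -> legal
(5,3): no bracket -> illegal
(5,4): no bracket -> illegal
(5,5): no bracket -> illegal
B mobility = 5
-- W to move --
(0,3): no bracket -> illegal
(0,4): no bracket -> illegal
(0,5): no bracket -> illegal
(1,2): no bracket -> illegal
(1,3): flips 1 -> legal
(2,1): no bracket -> illegal
(2,5): flips 2 -> legal
(3,1): flips 1 -> legal
(3,4): no bracket -> illegal
(3,5): no bracket -> illegal
(4,1): no bracket -> illegal
(4,2): flips 2 -> legal
(5,2): no bracket -> illegal
(5,3): flips 1 -> legal
(5,4): no bracket -> illegal
W mobility = 5

Answer: B=5 W=5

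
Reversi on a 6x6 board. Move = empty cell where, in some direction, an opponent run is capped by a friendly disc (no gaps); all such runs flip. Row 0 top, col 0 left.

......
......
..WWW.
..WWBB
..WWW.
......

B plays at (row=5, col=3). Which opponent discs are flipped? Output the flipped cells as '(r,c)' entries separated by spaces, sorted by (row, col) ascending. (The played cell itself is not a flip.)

Answer: (4,4)

Derivation:
Dir NW: opp run (4,2), next='.' -> no flip
Dir N: opp run (4,3) (3,3) (2,3), next='.' -> no flip
Dir NE: opp run (4,4) capped by B -> flip
Dir W: first cell '.' (not opp) -> no flip
Dir E: first cell '.' (not opp) -> no flip
Dir SW: edge -> no flip
Dir S: edge -> no flip
Dir SE: edge -> no flip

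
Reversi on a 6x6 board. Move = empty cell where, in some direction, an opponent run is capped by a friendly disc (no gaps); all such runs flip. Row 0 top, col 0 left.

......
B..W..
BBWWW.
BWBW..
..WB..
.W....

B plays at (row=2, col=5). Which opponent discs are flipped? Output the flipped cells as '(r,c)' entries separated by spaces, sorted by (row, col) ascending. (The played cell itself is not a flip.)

Dir NW: first cell '.' (not opp) -> no flip
Dir N: first cell '.' (not opp) -> no flip
Dir NE: edge -> no flip
Dir W: opp run (2,4) (2,3) (2,2) capped by B -> flip
Dir E: edge -> no flip
Dir SW: first cell '.' (not opp) -> no flip
Dir S: first cell '.' (not opp) -> no flip
Dir SE: edge -> no flip

Answer: (2,2) (2,3) (2,4)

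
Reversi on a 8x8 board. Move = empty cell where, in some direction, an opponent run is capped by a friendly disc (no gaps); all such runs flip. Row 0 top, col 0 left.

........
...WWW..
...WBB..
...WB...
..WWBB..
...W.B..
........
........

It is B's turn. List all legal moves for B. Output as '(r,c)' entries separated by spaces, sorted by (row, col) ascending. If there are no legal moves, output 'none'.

(0,2): flips 1 -> legal
(0,3): flips 1 -> legal
(0,4): flips 1 -> legal
(0,5): flips 1 -> legal
(0,6): flips 1 -> legal
(1,2): flips 1 -> legal
(1,6): no bracket -> illegal
(2,2): flips 2 -> legal
(2,6): no bracket -> illegal
(3,1): no bracket -> illegal
(3,2): flips 1 -> legal
(4,1): flips 2 -> legal
(5,1): flips 2 -> legal
(5,2): flips 1 -> legal
(5,4): no bracket -> illegal
(6,2): flips 1 -> legal
(6,3): no bracket -> illegal
(6,4): no bracket -> illegal

Answer: (0,2) (0,3) (0,4) (0,5) (0,6) (1,2) (2,2) (3,2) (4,1) (5,1) (5,2) (6,2)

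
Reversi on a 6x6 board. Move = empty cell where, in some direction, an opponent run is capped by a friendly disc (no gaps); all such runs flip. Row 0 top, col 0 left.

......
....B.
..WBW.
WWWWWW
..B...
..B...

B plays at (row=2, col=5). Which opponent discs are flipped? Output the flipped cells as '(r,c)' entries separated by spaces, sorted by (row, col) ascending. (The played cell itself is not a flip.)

Dir NW: first cell 'B' (not opp) -> no flip
Dir N: first cell '.' (not opp) -> no flip
Dir NE: edge -> no flip
Dir W: opp run (2,4) capped by B -> flip
Dir E: edge -> no flip
Dir SW: opp run (3,4), next='.' -> no flip
Dir S: opp run (3,5), next='.' -> no flip
Dir SE: edge -> no flip

Answer: (2,4)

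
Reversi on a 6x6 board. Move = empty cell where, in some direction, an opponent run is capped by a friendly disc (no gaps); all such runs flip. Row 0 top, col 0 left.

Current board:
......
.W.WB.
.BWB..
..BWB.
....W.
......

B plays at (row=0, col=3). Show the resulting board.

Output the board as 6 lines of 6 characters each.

Answer: ...B..
.W.BB.
.BWB..
..BWB.
....W.
......

Derivation:
Place B at (0,3); scan 8 dirs for brackets.
Dir NW: edge -> no flip
Dir N: edge -> no flip
Dir NE: edge -> no flip
Dir W: first cell '.' (not opp) -> no flip
Dir E: first cell '.' (not opp) -> no flip
Dir SW: first cell '.' (not opp) -> no flip
Dir S: opp run (1,3) capped by B -> flip
Dir SE: first cell 'B' (not opp) -> no flip
All flips: (1,3)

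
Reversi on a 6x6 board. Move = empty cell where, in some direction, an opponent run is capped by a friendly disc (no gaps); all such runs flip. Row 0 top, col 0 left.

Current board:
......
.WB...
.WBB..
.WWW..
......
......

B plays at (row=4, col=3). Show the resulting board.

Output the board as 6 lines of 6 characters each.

Answer: ......
.WB...
.WBB..
.WWB..
...B..
......

Derivation:
Place B at (4,3); scan 8 dirs for brackets.
Dir NW: opp run (3,2) (2,1), next='.' -> no flip
Dir N: opp run (3,3) capped by B -> flip
Dir NE: first cell '.' (not opp) -> no flip
Dir W: first cell '.' (not opp) -> no flip
Dir E: first cell '.' (not opp) -> no flip
Dir SW: first cell '.' (not opp) -> no flip
Dir S: first cell '.' (not opp) -> no flip
Dir SE: first cell '.' (not opp) -> no flip
All flips: (3,3)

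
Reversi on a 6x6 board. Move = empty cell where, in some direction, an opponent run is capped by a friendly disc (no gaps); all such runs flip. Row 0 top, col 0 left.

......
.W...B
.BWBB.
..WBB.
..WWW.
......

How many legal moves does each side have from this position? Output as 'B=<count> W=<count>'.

Answer: B=9 W=7

Derivation:
-- B to move --
(0,0): flips 2 -> legal
(0,1): flips 1 -> legal
(0,2): no bracket -> illegal
(1,0): no bracket -> illegal
(1,2): no bracket -> illegal
(1,3): no bracket -> illegal
(2,0): no bracket -> illegal
(3,1): flips 1 -> legal
(3,5): no bracket -> illegal
(4,1): flips 1 -> legal
(4,5): no bracket -> illegal
(5,1): flips 1 -> legal
(5,2): flips 1 -> legal
(5,3): flips 1 -> legal
(5,4): flips 3 -> legal
(5,5): flips 1 -> legal
B mobility = 9
-- W to move --
(0,4): no bracket -> illegal
(0,5): no bracket -> illegal
(1,0): flips 1 -> legal
(1,2): no bracket -> illegal
(1,3): flips 2 -> legal
(1,4): flips 3 -> legal
(2,0): flips 1 -> legal
(2,5): flips 3 -> legal
(3,0): no bracket -> illegal
(3,1): flips 1 -> legal
(3,5): flips 2 -> legal
(4,5): no bracket -> illegal
W mobility = 7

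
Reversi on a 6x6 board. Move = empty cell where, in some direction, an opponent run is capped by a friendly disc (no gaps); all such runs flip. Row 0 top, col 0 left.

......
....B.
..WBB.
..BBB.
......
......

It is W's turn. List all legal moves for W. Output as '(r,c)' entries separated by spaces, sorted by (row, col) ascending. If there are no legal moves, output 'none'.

Answer: (2,5) (4,2) (4,4)

Derivation:
(0,3): no bracket -> illegal
(0,4): no bracket -> illegal
(0,5): no bracket -> illegal
(1,2): no bracket -> illegal
(1,3): no bracket -> illegal
(1,5): no bracket -> illegal
(2,1): no bracket -> illegal
(2,5): flips 2 -> legal
(3,1): no bracket -> illegal
(3,5): no bracket -> illegal
(4,1): no bracket -> illegal
(4,2): flips 1 -> legal
(4,3): no bracket -> illegal
(4,4): flips 1 -> legal
(4,5): no bracket -> illegal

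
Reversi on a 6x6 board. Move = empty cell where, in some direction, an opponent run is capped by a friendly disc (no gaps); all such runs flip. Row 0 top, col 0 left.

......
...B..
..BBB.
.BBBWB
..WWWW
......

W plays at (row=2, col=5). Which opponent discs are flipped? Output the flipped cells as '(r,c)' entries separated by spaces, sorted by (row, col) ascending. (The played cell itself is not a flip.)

Dir NW: first cell '.' (not opp) -> no flip
Dir N: first cell '.' (not opp) -> no flip
Dir NE: edge -> no flip
Dir W: opp run (2,4) (2,3) (2,2), next='.' -> no flip
Dir E: edge -> no flip
Dir SW: first cell 'W' (not opp) -> no flip
Dir S: opp run (3,5) capped by W -> flip
Dir SE: edge -> no flip

Answer: (3,5)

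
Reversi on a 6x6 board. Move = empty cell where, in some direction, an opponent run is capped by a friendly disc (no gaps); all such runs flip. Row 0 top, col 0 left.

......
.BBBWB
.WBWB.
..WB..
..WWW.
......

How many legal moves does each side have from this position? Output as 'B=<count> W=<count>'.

Answer: B=9 W=7

Derivation:
-- B to move --
(0,3): no bracket -> illegal
(0,4): flips 1 -> legal
(0,5): no bracket -> illegal
(1,0): no bracket -> illegal
(2,0): flips 1 -> legal
(2,5): no bracket -> illegal
(3,0): flips 1 -> legal
(3,1): flips 2 -> legal
(3,4): flips 1 -> legal
(3,5): no bracket -> illegal
(4,1): no bracket -> illegal
(4,5): no bracket -> illegal
(5,1): flips 1 -> legal
(5,2): flips 2 -> legal
(5,3): flips 1 -> legal
(5,4): no bracket -> illegal
(5,5): flips 1 -> legal
B mobility = 9
-- W to move --
(0,0): flips 3 -> legal
(0,1): flips 2 -> legal
(0,2): flips 2 -> legal
(0,3): flips 2 -> legal
(0,4): no bracket -> illegal
(0,5): no bracket -> illegal
(1,0): flips 3 -> legal
(2,0): no bracket -> illegal
(2,5): flips 1 -> legal
(3,1): no bracket -> illegal
(3,4): flips 2 -> legal
(3,5): no bracket -> illegal
W mobility = 7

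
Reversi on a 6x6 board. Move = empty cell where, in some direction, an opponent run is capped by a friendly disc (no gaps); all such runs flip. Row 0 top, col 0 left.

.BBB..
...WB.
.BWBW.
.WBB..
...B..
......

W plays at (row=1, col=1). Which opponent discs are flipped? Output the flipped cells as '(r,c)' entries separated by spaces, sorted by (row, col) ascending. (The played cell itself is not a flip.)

Answer: (2,1)

Derivation:
Dir NW: first cell '.' (not opp) -> no flip
Dir N: opp run (0,1), next=edge -> no flip
Dir NE: opp run (0,2), next=edge -> no flip
Dir W: first cell '.' (not opp) -> no flip
Dir E: first cell '.' (not opp) -> no flip
Dir SW: first cell '.' (not opp) -> no flip
Dir S: opp run (2,1) capped by W -> flip
Dir SE: first cell 'W' (not opp) -> no flip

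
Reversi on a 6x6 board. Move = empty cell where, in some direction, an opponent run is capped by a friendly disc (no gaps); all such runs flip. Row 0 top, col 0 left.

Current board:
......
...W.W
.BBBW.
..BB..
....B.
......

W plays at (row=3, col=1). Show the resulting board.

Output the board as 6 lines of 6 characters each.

Answer: ......
...W.W
.BWBW.
.WBB..
....B.
......

Derivation:
Place W at (3,1); scan 8 dirs for brackets.
Dir NW: first cell '.' (not opp) -> no flip
Dir N: opp run (2,1), next='.' -> no flip
Dir NE: opp run (2,2) capped by W -> flip
Dir W: first cell '.' (not opp) -> no flip
Dir E: opp run (3,2) (3,3), next='.' -> no flip
Dir SW: first cell '.' (not opp) -> no flip
Dir S: first cell '.' (not opp) -> no flip
Dir SE: first cell '.' (not opp) -> no flip
All flips: (2,2)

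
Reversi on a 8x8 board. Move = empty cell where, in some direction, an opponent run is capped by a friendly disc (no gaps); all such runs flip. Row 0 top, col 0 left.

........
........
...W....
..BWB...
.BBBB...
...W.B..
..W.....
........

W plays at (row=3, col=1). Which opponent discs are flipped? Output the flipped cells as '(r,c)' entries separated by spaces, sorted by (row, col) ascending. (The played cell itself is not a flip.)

Dir NW: first cell '.' (not opp) -> no flip
Dir N: first cell '.' (not opp) -> no flip
Dir NE: first cell '.' (not opp) -> no flip
Dir W: first cell '.' (not opp) -> no flip
Dir E: opp run (3,2) capped by W -> flip
Dir SW: first cell '.' (not opp) -> no flip
Dir S: opp run (4,1), next='.' -> no flip
Dir SE: opp run (4,2) capped by W -> flip

Answer: (3,2) (4,2)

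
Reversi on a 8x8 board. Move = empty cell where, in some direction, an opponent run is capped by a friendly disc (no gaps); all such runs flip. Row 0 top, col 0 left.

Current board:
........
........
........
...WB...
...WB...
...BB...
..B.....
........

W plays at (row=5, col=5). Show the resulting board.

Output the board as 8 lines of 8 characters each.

Answer: ........
........
........
...WB...
...WW...
...BBW..
..B.....
........

Derivation:
Place W at (5,5); scan 8 dirs for brackets.
Dir NW: opp run (4,4) capped by W -> flip
Dir N: first cell '.' (not opp) -> no flip
Dir NE: first cell '.' (not opp) -> no flip
Dir W: opp run (5,4) (5,3), next='.' -> no flip
Dir E: first cell '.' (not opp) -> no flip
Dir SW: first cell '.' (not opp) -> no flip
Dir S: first cell '.' (not opp) -> no flip
Dir SE: first cell '.' (not opp) -> no flip
All flips: (4,4)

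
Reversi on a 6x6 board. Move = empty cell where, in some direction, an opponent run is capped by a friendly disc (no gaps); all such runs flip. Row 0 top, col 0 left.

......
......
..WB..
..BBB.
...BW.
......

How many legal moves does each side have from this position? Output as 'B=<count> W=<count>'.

Answer: B=6 W=2

Derivation:
-- B to move --
(1,1): flips 1 -> legal
(1,2): flips 1 -> legal
(1,3): no bracket -> illegal
(2,1): flips 1 -> legal
(3,1): no bracket -> illegal
(3,5): no bracket -> illegal
(4,5): flips 1 -> legal
(5,3): no bracket -> illegal
(5,4): flips 1 -> legal
(5,5): flips 1 -> legal
B mobility = 6
-- W to move --
(1,2): no bracket -> illegal
(1,3): no bracket -> illegal
(1,4): no bracket -> illegal
(2,1): no bracket -> illegal
(2,4): flips 2 -> legal
(2,5): no bracket -> illegal
(3,1): no bracket -> illegal
(3,5): no bracket -> illegal
(4,1): no bracket -> illegal
(4,2): flips 2 -> legal
(4,5): no bracket -> illegal
(5,2): no bracket -> illegal
(5,3): no bracket -> illegal
(5,4): no bracket -> illegal
W mobility = 2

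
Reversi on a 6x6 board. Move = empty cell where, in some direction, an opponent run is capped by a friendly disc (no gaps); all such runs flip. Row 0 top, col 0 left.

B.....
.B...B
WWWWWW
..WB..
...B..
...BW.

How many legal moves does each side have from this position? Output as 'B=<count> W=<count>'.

-- B to move --
(1,0): flips 2 -> legal
(1,2): no bracket -> illegal
(1,3): flips 1 -> legal
(1,4): no bracket -> illegal
(3,0): no bracket -> illegal
(3,1): flips 2 -> legal
(3,4): no bracket -> illegal
(3,5): flips 1 -> legal
(4,1): no bracket -> illegal
(4,2): no bracket -> illegal
(4,4): no bracket -> illegal
(4,5): no bracket -> illegal
(5,5): flips 1 -> legal
B mobility = 5
-- W to move --
(0,1): flips 1 -> legal
(0,2): flips 1 -> legal
(0,4): no bracket -> illegal
(0,5): flips 1 -> legal
(1,0): no bracket -> illegal
(1,2): no bracket -> illegal
(1,4): no bracket -> illegal
(3,4): flips 1 -> legal
(4,2): flips 1 -> legal
(4,4): flips 1 -> legal
(5,2): flips 1 -> legal
W mobility = 7

Answer: B=5 W=7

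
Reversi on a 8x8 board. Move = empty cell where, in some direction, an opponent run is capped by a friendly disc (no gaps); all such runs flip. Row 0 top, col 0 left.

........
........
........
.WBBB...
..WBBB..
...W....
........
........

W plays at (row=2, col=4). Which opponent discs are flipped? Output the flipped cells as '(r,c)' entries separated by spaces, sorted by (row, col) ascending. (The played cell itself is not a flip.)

Answer: (3,3)

Derivation:
Dir NW: first cell '.' (not opp) -> no flip
Dir N: first cell '.' (not opp) -> no flip
Dir NE: first cell '.' (not opp) -> no flip
Dir W: first cell '.' (not opp) -> no flip
Dir E: first cell '.' (not opp) -> no flip
Dir SW: opp run (3,3) capped by W -> flip
Dir S: opp run (3,4) (4,4), next='.' -> no flip
Dir SE: first cell '.' (not opp) -> no flip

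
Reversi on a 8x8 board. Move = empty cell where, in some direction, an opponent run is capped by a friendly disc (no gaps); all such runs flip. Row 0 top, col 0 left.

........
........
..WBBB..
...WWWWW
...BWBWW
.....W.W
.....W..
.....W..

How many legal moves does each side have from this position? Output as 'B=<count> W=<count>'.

Answer: B=4 W=11

Derivation:
-- B to move --
(1,1): no bracket -> illegal
(1,2): no bracket -> illegal
(1,3): no bracket -> illegal
(2,1): flips 1 -> legal
(2,6): no bracket -> illegal
(2,7): flips 1 -> legal
(3,1): no bracket -> illegal
(3,2): no bracket -> illegal
(4,2): flips 1 -> legal
(5,3): no bracket -> illegal
(5,4): flips 2 -> legal
(5,6): no bracket -> illegal
(6,4): no bracket -> illegal
(6,6): no bracket -> illegal
(6,7): no bracket -> illegal
(7,4): no bracket -> illegal
(7,6): no bracket -> illegal
B mobility = 4
-- W to move --
(1,2): flips 1 -> legal
(1,3): flips 2 -> legal
(1,4): flips 2 -> legal
(1,5): flips 2 -> legal
(1,6): flips 1 -> legal
(2,6): flips 3 -> legal
(3,2): no bracket -> illegal
(4,2): flips 1 -> legal
(5,2): flips 1 -> legal
(5,3): flips 1 -> legal
(5,4): flips 1 -> legal
(5,6): flips 1 -> legal
W mobility = 11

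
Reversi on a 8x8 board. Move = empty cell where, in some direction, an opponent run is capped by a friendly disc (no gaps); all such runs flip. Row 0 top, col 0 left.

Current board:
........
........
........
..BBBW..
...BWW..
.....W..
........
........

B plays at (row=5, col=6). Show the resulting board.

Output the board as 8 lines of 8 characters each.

Place B at (5,6); scan 8 dirs for brackets.
Dir NW: opp run (4,5) capped by B -> flip
Dir N: first cell '.' (not opp) -> no flip
Dir NE: first cell '.' (not opp) -> no flip
Dir W: opp run (5,5), next='.' -> no flip
Dir E: first cell '.' (not opp) -> no flip
Dir SW: first cell '.' (not opp) -> no flip
Dir S: first cell '.' (not opp) -> no flip
Dir SE: first cell '.' (not opp) -> no flip
All flips: (4,5)

Answer: ........
........
........
..BBBW..
...BWB..
.....WB.
........
........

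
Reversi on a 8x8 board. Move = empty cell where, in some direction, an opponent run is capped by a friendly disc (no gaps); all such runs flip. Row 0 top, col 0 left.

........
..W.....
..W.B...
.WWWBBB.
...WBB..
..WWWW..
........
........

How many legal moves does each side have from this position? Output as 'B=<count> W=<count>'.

-- B to move --
(0,1): no bracket -> illegal
(0,2): no bracket -> illegal
(0,3): no bracket -> illegal
(1,1): flips 2 -> legal
(1,3): no bracket -> illegal
(2,0): no bracket -> illegal
(2,1): no bracket -> illegal
(2,3): no bracket -> illegal
(3,0): flips 3 -> legal
(4,0): no bracket -> illegal
(4,1): no bracket -> illegal
(4,2): flips 2 -> legal
(4,6): no bracket -> illegal
(5,1): no bracket -> illegal
(5,6): no bracket -> illegal
(6,1): flips 2 -> legal
(6,2): flips 1 -> legal
(6,3): flips 1 -> legal
(6,4): flips 1 -> legal
(6,5): flips 1 -> legal
(6,6): flips 1 -> legal
B mobility = 9
-- W to move --
(1,3): no bracket -> illegal
(1,4): flips 3 -> legal
(1,5): flips 1 -> legal
(2,3): no bracket -> illegal
(2,5): flips 3 -> legal
(2,6): flips 2 -> legal
(2,7): flips 2 -> legal
(3,7): flips 3 -> legal
(4,6): flips 2 -> legal
(4,7): no bracket -> illegal
(5,6): no bracket -> illegal
W mobility = 7

Answer: B=9 W=7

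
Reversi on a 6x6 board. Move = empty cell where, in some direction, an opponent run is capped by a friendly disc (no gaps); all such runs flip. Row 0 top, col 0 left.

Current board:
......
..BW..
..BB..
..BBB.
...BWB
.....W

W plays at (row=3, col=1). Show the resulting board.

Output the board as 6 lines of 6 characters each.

Answer: ......
..BW..
..WB..
.WBBB.
...BWB
.....W

Derivation:
Place W at (3,1); scan 8 dirs for brackets.
Dir NW: first cell '.' (not opp) -> no flip
Dir N: first cell '.' (not opp) -> no flip
Dir NE: opp run (2,2) capped by W -> flip
Dir W: first cell '.' (not opp) -> no flip
Dir E: opp run (3,2) (3,3) (3,4), next='.' -> no flip
Dir SW: first cell '.' (not opp) -> no flip
Dir S: first cell '.' (not opp) -> no flip
Dir SE: first cell '.' (not opp) -> no flip
All flips: (2,2)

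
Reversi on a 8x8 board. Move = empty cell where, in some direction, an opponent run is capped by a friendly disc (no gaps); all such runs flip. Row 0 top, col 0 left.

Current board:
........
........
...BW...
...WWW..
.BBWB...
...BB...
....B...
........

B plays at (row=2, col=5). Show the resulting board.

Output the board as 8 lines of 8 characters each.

Place B at (2,5); scan 8 dirs for brackets.
Dir NW: first cell '.' (not opp) -> no flip
Dir N: first cell '.' (not opp) -> no flip
Dir NE: first cell '.' (not opp) -> no flip
Dir W: opp run (2,4) capped by B -> flip
Dir E: first cell '.' (not opp) -> no flip
Dir SW: opp run (3,4) (4,3), next='.' -> no flip
Dir S: opp run (3,5), next='.' -> no flip
Dir SE: first cell '.' (not opp) -> no flip
All flips: (2,4)

Answer: ........
........
...BBB..
...WWW..
.BBWB...
...BB...
....B...
........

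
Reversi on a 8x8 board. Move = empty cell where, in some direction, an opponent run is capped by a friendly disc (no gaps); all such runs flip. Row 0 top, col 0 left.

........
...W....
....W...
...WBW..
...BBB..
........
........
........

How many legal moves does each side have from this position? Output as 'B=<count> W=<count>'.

-- B to move --
(0,2): no bracket -> illegal
(0,3): no bracket -> illegal
(0,4): no bracket -> illegal
(1,2): no bracket -> illegal
(1,4): flips 1 -> legal
(1,5): no bracket -> illegal
(2,2): flips 1 -> legal
(2,3): flips 1 -> legal
(2,5): flips 1 -> legal
(2,6): flips 1 -> legal
(3,2): flips 1 -> legal
(3,6): flips 1 -> legal
(4,2): no bracket -> illegal
(4,6): no bracket -> illegal
B mobility = 7
-- W to move --
(2,3): no bracket -> illegal
(2,5): no bracket -> illegal
(3,2): no bracket -> illegal
(3,6): no bracket -> illegal
(4,2): no bracket -> illegal
(4,6): no bracket -> illegal
(5,2): no bracket -> illegal
(5,3): flips 2 -> legal
(5,4): flips 2 -> legal
(5,5): flips 2 -> legal
(5,6): no bracket -> illegal
W mobility = 3

Answer: B=7 W=3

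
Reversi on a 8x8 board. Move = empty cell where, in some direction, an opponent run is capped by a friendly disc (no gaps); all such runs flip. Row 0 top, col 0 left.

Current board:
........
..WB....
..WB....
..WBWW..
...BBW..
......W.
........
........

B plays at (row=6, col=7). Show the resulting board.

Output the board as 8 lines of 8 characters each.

Place B at (6,7); scan 8 dirs for brackets.
Dir NW: opp run (5,6) (4,5) (3,4) capped by B -> flip
Dir N: first cell '.' (not opp) -> no flip
Dir NE: edge -> no flip
Dir W: first cell '.' (not opp) -> no flip
Dir E: edge -> no flip
Dir SW: first cell '.' (not opp) -> no flip
Dir S: first cell '.' (not opp) -> no flip
Dir SE: edge -> no flip
All flips: (3,4) (4,5) (5,6)

Answer: ........
..WB....
..WB....
..WBBW..
...BBB..
......B.
.......B
........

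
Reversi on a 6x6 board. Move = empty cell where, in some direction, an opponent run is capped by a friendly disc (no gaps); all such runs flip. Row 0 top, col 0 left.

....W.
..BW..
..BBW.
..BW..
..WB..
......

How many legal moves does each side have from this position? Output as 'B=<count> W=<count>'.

Answer: B=7 W=6

Derivation:
-- B to move --
(0,2): no bracket -> illegal
(0,3): flips 1 -> legal
(0,5): no bracket -> illegal
(1,4): flips 1 -> legal
(1,5): no bracket -> illegal
(2,5): flips 1 -> legal
(3,1): no bracket -> illegal
(3,4): flips 1 -> legal
(3,5): no bracket -> illegal
(4,1): flips 1 -> legal
(4,4): flips 1 -> legal
(5,1): no bracket -> illegal
(5,2): flips 1 -> legal
(5,3): no bracket -> illegal
B mobility = 7
-- W to move --
(0,1): no bracket -> illegal
(0,2): flips 3 -> legal
(0,3): no bracket -> illegal
(1,1): flips 2 -> legal
(1,4): no bracket -> illegal
(2,1): flips 2 -> legal
(3,1): flips 2 -> legal
(3,4): no bracket -> illegal
(4,1): no bracket -> illegal
(4,4): flips 1 -> legal
(5,2): no bracket -> illegal
(5,3): flips 1 -> legal
(5,4): no bracket -> illegal
W mobility = 6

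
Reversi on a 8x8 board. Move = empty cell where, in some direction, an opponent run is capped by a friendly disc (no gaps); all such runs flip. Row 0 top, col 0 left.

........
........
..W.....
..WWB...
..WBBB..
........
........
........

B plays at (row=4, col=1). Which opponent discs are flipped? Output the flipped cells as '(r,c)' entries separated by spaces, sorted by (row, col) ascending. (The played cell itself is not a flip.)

Answer: (4,2)

Derivation:
Dir NW: first cell '.' (not opp) -> no flip
Dir N: first cell '.' (not opp) -> no flip
Dir NE: opp run (3,2), next='.' -> no flip
Dir W: first cell '.' (not opp) -> no flip
Dir E: opp run (4,2) capped by B -> flip
Dir SW: first cell '.' (not opp) -> no flip
Dir S: first cell '.' (not opp) -> no flip
Dir SE: first cell '.' (not opp) -> no flip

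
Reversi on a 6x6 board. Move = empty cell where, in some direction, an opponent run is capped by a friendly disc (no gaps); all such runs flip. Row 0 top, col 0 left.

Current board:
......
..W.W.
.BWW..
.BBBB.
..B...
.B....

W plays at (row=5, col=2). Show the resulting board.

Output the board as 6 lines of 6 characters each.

Answer: ......
..W.W.
.BWW..
.BWBB.
..W...
.BW...

Derivation:
Place W at (5,2); scan 8 dirs for brackets.
Dir NW: first cell '.' (not opp) -> no flip
Dir N: opp run (4,2) (3,2) capped by W -> flip
Dir NE: first cell '.' (not opp) -> no flip
Dir W: opp run (5,1), next='.' -> no flip
Dir E: first cell '.' (not opp) -> no flip
Dir SW: edge -> no flip
Dir S: edge -> no flip
Dir SE: edge -> no flip
All flips: (3,2) (4,2)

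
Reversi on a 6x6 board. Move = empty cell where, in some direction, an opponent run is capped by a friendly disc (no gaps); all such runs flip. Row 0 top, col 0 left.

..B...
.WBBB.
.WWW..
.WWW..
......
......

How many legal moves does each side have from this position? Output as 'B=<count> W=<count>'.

Answer: B=8 W=5

Derivation:
-- B to move --
(0,0): no bracket -> illegal
(0,1): no bracket -> illegal
(1,0): flips 1 -> legal
(2,0): flips 1 -> legal
(2,4): no bracket -> illegal
(3,0): flips 1 -> legal
(3,4): flips 1 -> legal
(4,0): flips 2 -> legal
(4,1): flips 2 -> legal
(4,2): flips 2 -> legal
(4,3): flips 2 -> legal
(4,4): no bracket -> illegal
B mobility = 8
-- W to move --
(0,1): flips 1 -> legal
(0,3): flips 2 -> legal
(0,4): flips 1 -> legal
(0,5): flips 1 -> legal
(1,5): flips 3 -> legal
(2,4): no bracket -> illegal
(2,5): no bracket -> illegal
W mobility = 5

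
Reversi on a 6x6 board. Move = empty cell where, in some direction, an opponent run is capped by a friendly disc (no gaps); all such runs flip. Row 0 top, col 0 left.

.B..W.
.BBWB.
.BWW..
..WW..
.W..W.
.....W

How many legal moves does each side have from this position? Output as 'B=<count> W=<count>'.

Answer: B=5 W=7

Derivation:
-- B to move --
(0,2): no bracket -> illegal
(0,3): no bracket -> illegal
(0,5): no bracket -> illegal
(1,5): no bracket -> illegal
(2,4): flips 2 -> legal
(3,0): no bracket -> illegal
(3,1): no bracket -> illegal
(3,4): flips 1 -> legal
(3,5): no bracket -> illegal
(4,0): no bracket -> illegal
(4,2): flips 2 -> legal
(4,3): flips 1 -> legal
(4,5): no bracket -> illegal
(5,0): flips 3 -> legal
(5,1): no bracket -> illegal
(5,2): no bracket -> illegal
(5,3): no bracket -> illegal
(5,4): no bracket -> illegal
B mobility = 5
-- W to move --
(0,0): flips 1 -> legal
(0,2): flips 1 -> legal
(0,3): no bracket -> illegal
(0,5): flips 1 -> legal
(1,0): flips 3 -> legal
(1,5): flips 1 -> legal
(2,0): flips 1 -> legal
(2,4): flips 1 -> legal
(2,5): no bracket -> illegal
(3,0): no bracket -> illegal
(3,1): no bracket -> illegal
W mobility = 7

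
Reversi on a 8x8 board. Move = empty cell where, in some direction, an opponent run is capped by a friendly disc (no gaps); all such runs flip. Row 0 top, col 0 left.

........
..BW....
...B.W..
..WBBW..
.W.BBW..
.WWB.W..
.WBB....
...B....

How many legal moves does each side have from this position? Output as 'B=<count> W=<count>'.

-- B to move --
(0,2): no bracket -> illegal
(0,3): flips 1 -> legal
(0,4): no bracket -> illegal
(1,4): flips 1 -> legal
(1,5): no bracket -> illegal
(1,6): flips 1 -> legal
(2,1): flips 1 -> legal
(2,2): no bracket -> illegal
(2,4): no bracket -> illegal
(2,6): flips 1 -> legal
(3,0): flips 2 -> legal
(3,1): flips 1 -> legal
(3,6): flips 1 -> legal
(4,0): flips 1 -> legal
(4,2): flips 1 -> legal
(4,6): flips 1 -> legal
(5,0): flips 4 -> legal
(5,4): no bracket -> illegal
(5,6): flips 1 -> legal
(6,0): flips 1 -> legal
(6,4): no bracket -> illegal
(6,5): no bracket -> illegal
(6,6): flips 1 -> legal
(7,0): flips 2 -> legal
(7,1): no bracket -> illegal
(7,2): no bracket -> illegal
B mobility = 16
-- W to move --
(0,1): flips 3 -> legal
(0,2): no bracket -> illegal
(0,3): no bracket -> illegal
(1,1): flips 1 -> legal
(1,4): flips 1 -> legal
(2,1): no bracket -> illegal
(2,2): flips 2 -> legal
(2,4): no bracket -> illegal
(4,2): flips 2 -> legal
(5,4): flips 2 -> legal
(6,4): flips 2 -> legal
(7,1): flips 3 -> legal
(7,2): flips 1 -> legal
(7,4): flips 1 -> legal
W mobility = 10

Answer: B=16 W=10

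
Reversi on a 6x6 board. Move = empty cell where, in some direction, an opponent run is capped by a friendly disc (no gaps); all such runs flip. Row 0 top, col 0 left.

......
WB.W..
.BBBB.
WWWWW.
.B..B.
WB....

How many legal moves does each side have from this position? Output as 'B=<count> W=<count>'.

Answer: B=7 W=9

Derivation:
-- B to move --
(0,0): no bracket -> illegal
(0,1): no bracket -> illegal
(0,2): flips 1 -> legal
(0,3): flips 1 -> legal
(0,4): flips 1 -> legal
(1,2): no bracket -> illegal
(1,4): no bracket -> illegal
(2,0): no bracket -> illegal
(2,5): no bracket -> illegal
(3,5): no bracket -> illegal
(4,0): flips 1 -> legal
(4,2): flips 2 -> legal
(4,3): flips 2 -> legal
(4,5): flips 1 -> legal
B mobility = 7
-- W to move --
(0,0): flips 2 -> legal
(0,1): flips 2 -> legal
(0,2): no bracket -> illegal
(1,2): flips 4 -> legal
(1,4): flips 2 -> legal
(1,5): flips 1 -> legal
(2,0): no bracket -> illegal
(2,5): no bracket -> illegal
(3,5): flips 1 -> legal
(4,0): no bracket -> illegal
(4,2): no bracket -> illegal
(4,3): no bracket -> illegal
(4,5): no bracket -> illegal
(5,2): flips 2 -> legal
(5,3): no bracket -> illegal
(5,4): flips 1 -> legal
(5,5): flips 1 -> legal
W mobility = 9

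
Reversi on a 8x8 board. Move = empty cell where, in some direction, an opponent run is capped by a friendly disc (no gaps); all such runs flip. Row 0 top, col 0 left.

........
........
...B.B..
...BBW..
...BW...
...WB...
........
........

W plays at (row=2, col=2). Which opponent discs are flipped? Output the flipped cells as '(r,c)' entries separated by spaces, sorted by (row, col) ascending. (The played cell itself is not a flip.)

Answer: (3,3)

Derivation:
Dir NW: first cell '.' (not opp) -> no flip
Dir N: first cell '.' (not opp) -> no flip
Dir NE: first cell '.' (not opp) -> no flip
Dir W: first cell '.' (not opp) -> no flip
Dir E: opp run (2,3), next='.' -> no flip
Dir SW: first cell '.' (not opp) -> no flip
Dir S: first cell '.' (not opp) -> no flip
Dir SE: opp run (3,3) capped by W -> flip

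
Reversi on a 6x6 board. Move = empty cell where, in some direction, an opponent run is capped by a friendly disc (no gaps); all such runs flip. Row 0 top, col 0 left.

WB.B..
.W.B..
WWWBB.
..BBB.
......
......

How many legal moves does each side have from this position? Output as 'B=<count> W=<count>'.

-- B to move --
(0,2): no bracket -> illegal
(1,0): flips 1 -> legal
(1,2): flips 1 -> legal
(3,0): no bracket -> illegal
(3,1): flips 3 -> legal
B mobility = 3
-- W to move --
(0,2): flips 1 -> legal
(0,4): flips 1 -> legal
(1,0): no bracket -> illegal
(1,2): no bracket -> illegal
(1,4): no bracket -> illegal
(1,5): no bracket -> illegal
(2,5): flips 2 -> legal
(3,1): no bracket -> illegal
(3,5): no bracket -> illegal
(4,1): no bracket -> illegal
(4,2): flips 1 -> legal
(4,3): flips 1 -> legal
(4,4): flips 1 -> legal
(4,5): no bracket -> illegal
W mobility = 6

Answer: B=3 W=6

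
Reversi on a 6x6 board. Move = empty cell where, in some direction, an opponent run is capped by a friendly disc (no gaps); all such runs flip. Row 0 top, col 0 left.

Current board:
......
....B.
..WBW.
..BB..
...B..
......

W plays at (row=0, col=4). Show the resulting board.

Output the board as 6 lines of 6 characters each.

Answer: ....W.
....W.
..WBW.
..BB..
...B..
......

Derivation:
Place W at (0,4); scan 8 dirs for brackets.
Dir NW: edge -> no flip
Dir N: edge -> no flip
Dir NE: edge -> no flip
Dir W: first cell '.' (not opp) -> no flip
Dir E: first cell '.' (not opp) -> no flip
Dir SW: first cell '.' (not opp) -> no flip
Dir S: opp run (1,4) capped by W -> flip
Dir SE: first cell '.' (not opp) -> no flip
All flips: (1,4)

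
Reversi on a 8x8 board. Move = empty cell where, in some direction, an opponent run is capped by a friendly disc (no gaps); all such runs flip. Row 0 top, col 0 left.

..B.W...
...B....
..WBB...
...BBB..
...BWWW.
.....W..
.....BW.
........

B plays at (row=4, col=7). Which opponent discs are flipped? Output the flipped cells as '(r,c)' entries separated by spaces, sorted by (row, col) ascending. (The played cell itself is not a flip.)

Answer: (4,4) (4,5) (4,6)

Derivation:
Dir NW: first cell '.' (not opp) -> no flip
Dir N: first cell '.' (not opp) -> no flip
Dir NE: edge -> no flip
Dir W: opp run (4,6) (4,5) (4,4) capped by B -> flip
Dir E: edge -> no flip
Dir SW: first cell '.' (not opp) -> no flip
Dir S: first cell '.' (not opp) -> no flip
Dir SE: edge -> no flip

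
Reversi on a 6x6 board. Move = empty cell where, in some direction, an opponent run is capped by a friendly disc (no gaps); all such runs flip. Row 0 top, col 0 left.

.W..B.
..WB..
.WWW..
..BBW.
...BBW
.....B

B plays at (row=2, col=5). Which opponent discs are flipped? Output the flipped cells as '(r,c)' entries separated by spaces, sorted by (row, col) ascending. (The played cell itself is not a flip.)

Dir NW: first cell '.' (not opp) -> no flip
Dir N: first cell '.' (not opp) -> no flip
Dir NE: edge -> no flip
Dir W: first cell '.' (not opp) -> no flip
Dir E: edge -> no flip
Dir SW: opp run (3,4) capped by B -> flip
Dir S: first cell '.' (not opp) -> no flip
Dir SE: edge -> no flip

Answer: (3,4)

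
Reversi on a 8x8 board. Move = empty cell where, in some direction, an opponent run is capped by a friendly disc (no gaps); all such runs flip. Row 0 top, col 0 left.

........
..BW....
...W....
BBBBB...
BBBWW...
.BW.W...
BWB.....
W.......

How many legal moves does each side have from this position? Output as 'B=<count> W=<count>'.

Answer: B=9 W=10

Derivation:
-- B to move --
(0,2): no bracket -> illegal
(0,3): flips 2 -> legal
(0,4): no bracket -> illegal
(1,4): flips 2 -> legal
(2,2): no bracket -> illegal
(2,4): no bracket -> illegal
(3,5): no bracket -> illegal
(4,5): flips 2 -> legal
(5,0): no bracket -> illegal
(5,3): flips 2 -> legal
(5,5): flips 1 -> legal
(6,3): flips 1 -> legal
(6,4): flips 2 -> legal
(6,5): flips 2 -> legal
(7,1): flips 1 -> legal
(7,2): no bracket -> illegal
B mobility = 9
-- W to move --
(0,1): flips 1 -> legal
(0,2): no bracket -> illegal
(0,3): no bracket -> illegal
(1,1): flips 1 -> legal
(2,0): no bracket -> illegal
(2,1): flips 4 -> legal
(2,2): flips 3 -> legal
(2,4): flips 1 -> legal
(2,5): flips 1 -> legal
(3,5): no bracket -> illegal
(4,5): flips 1 -> legal
(5,0): flips 4 -> legal
(5,3): no bracket -> illegal
(6,3): flips 1 -> legal
(7,1): no bracket -> illegal
(7,2): flips 1 -> legal
(7,3): no bracket -> illegal
W mobility = 10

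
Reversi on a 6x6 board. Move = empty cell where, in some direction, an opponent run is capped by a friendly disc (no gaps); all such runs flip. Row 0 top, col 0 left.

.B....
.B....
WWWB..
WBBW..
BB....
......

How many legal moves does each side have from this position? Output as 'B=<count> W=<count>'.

Answer: B=6 W=9

Derivation:
-- B to move --
(1,0): flips 3 -> legal
(1,2): flips 1 -> legal
(1,3): flips 1 -> legal
(2,4): no bracket -> illegal
(3,4): flips 1 -> legal
(4,2): no bracket -> illegal
(4,3): flips 1 -> legal
(4,4): flips 2 -> legal
B mobility = 6
-- W to move --
(0,0): flips 1 -> legal
(0,2): flips 1 -> legal
(1,0): no bracket -> illegal
(1,2): no bracket -> illegal
(1,3): flips 1 -> legal
(1,4): no bracket -> illegal
(2,4): flips 1 -> legal
(3,4): no bracket -> illegal
(4,2): flips 2 -> legal
(4,3): flips 1 -> legal
(5,0): flips 1 -> legal
(5,1): flips 2 -> legal
(5,2): flips 1 -> legal
W mobility = 9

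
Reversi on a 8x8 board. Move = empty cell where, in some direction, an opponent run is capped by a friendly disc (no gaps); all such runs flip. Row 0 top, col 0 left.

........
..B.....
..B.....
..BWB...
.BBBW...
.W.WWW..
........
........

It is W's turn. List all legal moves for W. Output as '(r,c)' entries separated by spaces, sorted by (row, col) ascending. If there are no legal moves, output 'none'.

Answer: (1,1) (2,1) (2,4) (3,1) (3,5) (4,0)

Derivation:
(0,1): no bracket -> illegal
(0,2): no bracket -> illegal
(0,3): no bracket -> illegal
(1,1): flips 1 -> legal
(1,3): no bracket -> illegal
(2,1): flips 2 -> legal
(2,3): no bracket -> illegal
(2,4): flips 1 -> legal
(2,5): no bracket -> illegal
(3,0): no bracket -> illegal
(3,1): flips 3 -> legal
(3,5): flips 1 -> legal
(4,0): flips 3 -> legal
(4,5): no bracket -> illegal
(5,0): no bracket -> illegal
(5,2): no bracket -> illegal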